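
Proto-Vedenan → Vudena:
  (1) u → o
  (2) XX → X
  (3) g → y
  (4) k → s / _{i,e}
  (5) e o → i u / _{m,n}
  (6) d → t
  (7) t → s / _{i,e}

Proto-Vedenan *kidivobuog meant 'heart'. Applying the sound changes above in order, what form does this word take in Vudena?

sisivoboy

Vudena: start from *kidivobuog.
  rule 1 (vowel merger): kidivobuog → kidivoboog
  rule 2 (degemination): kidivoboog → kidivobog
  rule 3 (unconditioned shift): kidivobog → kidivoboy
  rule 4 (palatalisation): kidivoboy → sidivoboy
  rule 5: no change — sidivoboy
  rule 6 (unconditioned shift): sidivoboy → sitivoboy
  rule 7 (palatalisation): sitivoboy → sisivoboy
  ⇒ Vudena sisivoboy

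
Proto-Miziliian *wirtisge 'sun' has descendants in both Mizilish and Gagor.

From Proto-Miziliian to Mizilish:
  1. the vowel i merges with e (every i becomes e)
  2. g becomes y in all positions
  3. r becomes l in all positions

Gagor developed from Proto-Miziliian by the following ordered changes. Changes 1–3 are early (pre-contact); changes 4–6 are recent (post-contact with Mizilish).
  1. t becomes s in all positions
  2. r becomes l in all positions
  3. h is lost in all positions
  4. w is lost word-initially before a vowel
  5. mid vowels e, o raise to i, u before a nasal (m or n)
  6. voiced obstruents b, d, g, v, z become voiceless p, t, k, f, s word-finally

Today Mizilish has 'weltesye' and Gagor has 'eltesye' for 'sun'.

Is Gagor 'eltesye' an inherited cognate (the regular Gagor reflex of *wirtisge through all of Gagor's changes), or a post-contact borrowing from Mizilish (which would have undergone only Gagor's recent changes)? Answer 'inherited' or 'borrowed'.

If inherited, *wirtisge would pass through all of Gagor's changes:
Gagor: *wirtisge > wirsisge > wilsisge > ilsisge  (by unconditioned shift, unconditioned shift, glide loss)
If borrowed from Mizilish 'weltesye' after the early changes, it would undergo only the recent ones:
  rule 4 (glide loss): weltesye → eltesye
  rule 5 (pre-nasal raising): no change (eltesye)
  rule 6 (final devoicing): no change (eltesye)
  ⇒ as a loan: eltesye
Gagor 'eltesye' matches the loan outcome 'eltesye', not the inherited 'ilsisge' — it skipped the early Gagor changes, so it was borrowed from Mizilish.

borrowed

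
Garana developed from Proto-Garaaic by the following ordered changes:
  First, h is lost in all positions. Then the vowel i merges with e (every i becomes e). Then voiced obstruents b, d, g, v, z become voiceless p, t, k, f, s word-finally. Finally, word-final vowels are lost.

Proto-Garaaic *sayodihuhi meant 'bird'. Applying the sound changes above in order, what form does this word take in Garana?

sayodeu

Garana: *sayodihuhi > sayodiui > sayodeue > sayodeu  (by h-loss, vowel merger, apocope)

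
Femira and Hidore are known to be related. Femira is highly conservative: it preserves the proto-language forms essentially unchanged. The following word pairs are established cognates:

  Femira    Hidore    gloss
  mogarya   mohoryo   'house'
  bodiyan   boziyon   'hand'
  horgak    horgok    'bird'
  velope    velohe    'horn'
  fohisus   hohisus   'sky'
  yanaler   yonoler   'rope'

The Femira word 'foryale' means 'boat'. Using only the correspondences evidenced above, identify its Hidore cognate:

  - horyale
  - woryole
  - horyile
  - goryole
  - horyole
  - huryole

fohisus ~ hohisus — Femira f corresponds to Hidore h word-initially before a back vowel.
horgak ~ horgok, yanaler ~ yonoler — Femira a corresponds to Hidore o after a consonant, before a consonant other than r, m, n, p, b, f, v.
Applying these to Femira 'foryale':
  foryale → horyale   (f→h word-initially before a back vowel)
  horyale → horyole   (a→o after a consonant, before a consonant other than r, m, n, p, b, f, v)
So the Hidore cognate is 'horyole'.

horyole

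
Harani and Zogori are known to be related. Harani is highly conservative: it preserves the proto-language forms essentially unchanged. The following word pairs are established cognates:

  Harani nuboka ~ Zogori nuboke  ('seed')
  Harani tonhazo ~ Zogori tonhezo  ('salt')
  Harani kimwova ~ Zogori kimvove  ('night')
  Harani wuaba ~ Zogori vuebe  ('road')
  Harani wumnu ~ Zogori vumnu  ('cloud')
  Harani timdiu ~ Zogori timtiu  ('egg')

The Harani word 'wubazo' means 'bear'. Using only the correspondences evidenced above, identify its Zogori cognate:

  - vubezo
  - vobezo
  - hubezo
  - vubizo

wuaba ~ vuebe, wumnu ~ vumnu — Harani w corresponds to Zogori v word-initially before a back vowel.
tonhazo ~ tonhezo — Harani a corresponds to Zogori e after a consonant, before a consonant other than r, m, n, p, b, f, v.
Applying these to Harani 'wubazo':
  wubazo → vubazo   (w→v word-initially before a back vowel)
  vubazo → vubezo   (a→e after a consonant, before a consonant other than r, m, n, p, b, f, v)
So the Zogori cognate is 'vubezo'.

vubezo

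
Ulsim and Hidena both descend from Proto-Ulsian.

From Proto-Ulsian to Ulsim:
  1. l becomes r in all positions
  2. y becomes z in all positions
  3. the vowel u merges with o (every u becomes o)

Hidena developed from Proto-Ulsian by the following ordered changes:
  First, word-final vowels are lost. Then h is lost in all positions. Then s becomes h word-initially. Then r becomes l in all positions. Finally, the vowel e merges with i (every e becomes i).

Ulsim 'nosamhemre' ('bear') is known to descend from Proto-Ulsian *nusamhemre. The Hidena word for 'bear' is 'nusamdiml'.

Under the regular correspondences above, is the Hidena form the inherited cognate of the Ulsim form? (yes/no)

no

Derive the expected Hidena reflex of *nusamhemre:
Hidena: start from *nusamhemre.
  rule 1 (apocope): nusamhemre → nusamhemr
  rule 2 (h-loss): nusamhemr → nusamemr
  rule 3: no change — nusamemr
  rule 4 (unconditioned shift): nusamemr → nusameml
  rule 5 (vowel merger): nusameml → nusamiml
  ⇒ Hidena nusamiml
The regular Hidena reflex would be 'nusamiml', but the attested form is 'nusamdiml'. The correspondence is irregular, so they are not cognates (the Hidena form has a different source).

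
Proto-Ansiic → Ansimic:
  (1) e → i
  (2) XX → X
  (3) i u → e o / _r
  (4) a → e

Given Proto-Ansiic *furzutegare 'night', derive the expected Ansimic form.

forzutigeri

Ansimic: start from *furzutegare.
  rule 1 (vowel merger): furzutegare → furzutigari
  rule 2: no change — furzutigari
  rule 3 (pre-rhotic lowering): furzutigari → forzutigari
  rule 4 (vowel merger): forzutigari → forzutigeri
  ⇒ Ansimic forzutigeri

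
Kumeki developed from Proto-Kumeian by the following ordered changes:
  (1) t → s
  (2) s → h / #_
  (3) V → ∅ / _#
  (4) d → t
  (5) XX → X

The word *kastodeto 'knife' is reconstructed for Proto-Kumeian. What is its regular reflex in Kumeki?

Kumeki: *kastodeto > kassodeso > kassodes > kassotes > kasotes  (by unconditioned shift, apocope, unconditioned shift, degemination)

kasotes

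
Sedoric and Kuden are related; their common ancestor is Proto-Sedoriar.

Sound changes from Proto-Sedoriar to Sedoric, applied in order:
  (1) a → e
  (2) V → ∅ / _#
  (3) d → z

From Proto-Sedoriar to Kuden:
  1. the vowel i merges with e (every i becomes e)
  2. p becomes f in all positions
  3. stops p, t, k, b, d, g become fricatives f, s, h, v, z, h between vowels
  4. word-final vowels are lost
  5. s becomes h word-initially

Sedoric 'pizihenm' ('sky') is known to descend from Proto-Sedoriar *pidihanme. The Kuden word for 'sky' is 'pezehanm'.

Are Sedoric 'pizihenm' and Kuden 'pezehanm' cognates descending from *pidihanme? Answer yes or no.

Derive the expected Kuden reflex of *pidihanme:
Kuden: *pidihanme
  pidihanme → pedehanme   [vowel merger]
  pedehanme → fedehanme   [unconditioned shift]
  fedehanme → fezehanme   [intervocalic lenition]
  fezehanme → fezehanm   [apocope]
  fezehanm (rule 5 does not apply)
  giving Kuden fezehanm.
The regular Kuden reflex would be 'fezehanm', but the attested form is 'pezehanm'. The correspondence is irregular, so they are not cognates (the Kuden form has a different source).

no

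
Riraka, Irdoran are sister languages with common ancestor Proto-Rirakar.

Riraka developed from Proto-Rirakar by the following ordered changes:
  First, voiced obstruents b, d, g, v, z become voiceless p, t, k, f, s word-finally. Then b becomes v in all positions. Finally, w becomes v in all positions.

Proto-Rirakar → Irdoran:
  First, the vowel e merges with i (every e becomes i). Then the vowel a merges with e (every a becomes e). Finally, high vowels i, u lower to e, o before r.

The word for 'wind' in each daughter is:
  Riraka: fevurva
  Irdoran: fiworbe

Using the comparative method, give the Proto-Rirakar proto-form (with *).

*fewurba

Position 3: Riraka has v, Irdoran has w. Irdoran preserves w here (none of its changes turn any other segment into w), so the proto-segment is *w.
Position 2: Riraka has e, Irdoran has i. Riraka preserves e here (none of its changes turn any other segment into e), so the proto-segment is *e.
Verify the candidate proto-form against each daughter:
Riraka: *fewurba > fewurva > fevurva  (by unconditioned shift, unconditioned shift)
Irdoran: *fewurba > fiwurba > fiwurbe > fiworbe  (by vowel merger, vowel merger, pre-rhotic lowering)
*fewurba is the unique common source.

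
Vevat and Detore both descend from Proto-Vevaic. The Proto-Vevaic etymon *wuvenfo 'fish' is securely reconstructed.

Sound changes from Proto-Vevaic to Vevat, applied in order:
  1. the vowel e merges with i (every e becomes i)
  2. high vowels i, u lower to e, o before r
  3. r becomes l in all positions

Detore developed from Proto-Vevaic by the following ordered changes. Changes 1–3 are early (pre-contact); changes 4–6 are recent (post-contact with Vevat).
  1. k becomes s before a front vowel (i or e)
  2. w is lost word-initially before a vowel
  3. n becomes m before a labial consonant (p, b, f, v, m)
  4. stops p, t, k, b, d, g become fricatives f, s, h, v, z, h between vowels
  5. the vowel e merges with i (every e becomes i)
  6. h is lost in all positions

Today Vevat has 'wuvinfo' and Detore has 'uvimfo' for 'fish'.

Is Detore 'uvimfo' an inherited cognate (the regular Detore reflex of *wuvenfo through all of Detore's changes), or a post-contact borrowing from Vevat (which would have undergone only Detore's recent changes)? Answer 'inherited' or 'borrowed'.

inherited

If inherited, *wuvenfo would pass through all of Detore's changes:
Detore: *wuvenfo
  wuvenfo (rule 1 does not apply)
  wuvenfo → uvenfo   [glide loss]
  uvenfo → uvemfo   [nasal place assimilation]
  uvemfo (rule 4 does not apply)
  uvemfo → uvimfo   [vowel merger]
  uvimfo (rule 6 does not apply)
  giving Detore uvimfo.
If borrowed from Vevat 'wuvinfo' after the early changes, it would undergo only the recent ones:
  rule 4 (intervocalic lenition): no change (wuvinfo)
  rule 5 (vowel merger): no change (wuvinfo)
  rule 6 (h-loss): no change (wuvinfo)
  ⇒ as a loan: wuvinfo
Detore 'uvimfo' matches the inherited outcome exactly, so it is an inherited cognate, not a loan.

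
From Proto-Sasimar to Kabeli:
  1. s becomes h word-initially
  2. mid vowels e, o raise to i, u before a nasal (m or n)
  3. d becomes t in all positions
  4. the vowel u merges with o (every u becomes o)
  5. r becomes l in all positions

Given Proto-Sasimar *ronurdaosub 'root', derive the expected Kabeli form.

Kabeli: *ronurdaosub
  ronurdaosub (rule 1 does not apply)
  ronurdaosub → runurdaosub   [pre-nasal raising]
  runurdaosub → runurtaosub   [unconditioned shift]
  runurtaosub → ronortaosob   [vowel merger]
  ronortaosob → lonoltaosob   [unconditioned shift]
  giving Kabeli lonoltaosob.

lonoltaosob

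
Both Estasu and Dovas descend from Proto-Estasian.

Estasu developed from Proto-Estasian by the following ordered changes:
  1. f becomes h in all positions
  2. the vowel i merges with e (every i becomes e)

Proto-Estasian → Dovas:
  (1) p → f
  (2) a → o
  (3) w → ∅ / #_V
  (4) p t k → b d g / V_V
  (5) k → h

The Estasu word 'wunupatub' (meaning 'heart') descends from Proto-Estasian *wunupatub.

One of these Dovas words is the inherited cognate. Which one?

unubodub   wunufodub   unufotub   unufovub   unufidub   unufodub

unufodub

Dovas: *wunupatub
  wunupatub → wunufatub   [unconditioned shift]
  wunufatub → wunufotub   [vowel merger]
  wunufotub → unufotub   [glide loss]
  unufotub → unufodub   [intervocalic voicing]
  unufodub (rule 5 does not apply)
  giving Dovas unufodub.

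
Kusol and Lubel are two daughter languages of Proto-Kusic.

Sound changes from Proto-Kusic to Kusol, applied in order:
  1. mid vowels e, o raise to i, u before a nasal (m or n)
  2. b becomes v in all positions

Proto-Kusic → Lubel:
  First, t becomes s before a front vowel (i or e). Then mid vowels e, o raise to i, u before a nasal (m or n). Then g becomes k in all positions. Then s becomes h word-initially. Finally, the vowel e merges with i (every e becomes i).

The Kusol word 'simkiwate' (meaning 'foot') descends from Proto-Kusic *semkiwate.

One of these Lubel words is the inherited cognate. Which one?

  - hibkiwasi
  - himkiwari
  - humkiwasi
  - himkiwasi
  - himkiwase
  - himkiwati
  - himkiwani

himkiwasi

Lubel: *semkiwate
  semkiwate → semkiwase   [palatalisation]
  semkiwase → simkiwase   [pre-nasal raising]
  simkiwase (rule 3 does not apply)
  simkiwase → himkiwase   [debuccalisation]
  himkiwase → himkiwasi   [vowel merger]
  giving Lubel himkiwasi.
The other candidates each miss or misapply at least one Lubel change.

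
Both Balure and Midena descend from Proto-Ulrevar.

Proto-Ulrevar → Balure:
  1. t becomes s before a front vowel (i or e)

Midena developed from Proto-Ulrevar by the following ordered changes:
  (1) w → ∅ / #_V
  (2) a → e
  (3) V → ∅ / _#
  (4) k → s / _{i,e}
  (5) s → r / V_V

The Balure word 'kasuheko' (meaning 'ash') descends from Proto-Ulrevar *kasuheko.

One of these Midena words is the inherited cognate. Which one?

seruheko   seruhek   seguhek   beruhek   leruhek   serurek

seruhek

Midena: *kasuheko
  kasuheko (rule 1 does not apply)
  kasuheko → kesuheko   [vowel merger]
  kesuheko → kesuhek   [apocope]
  kesuhek → sesuhek   [palatalisation]
  sesuhek → seruhek   [rhotacism]
  giving Midena seruhek.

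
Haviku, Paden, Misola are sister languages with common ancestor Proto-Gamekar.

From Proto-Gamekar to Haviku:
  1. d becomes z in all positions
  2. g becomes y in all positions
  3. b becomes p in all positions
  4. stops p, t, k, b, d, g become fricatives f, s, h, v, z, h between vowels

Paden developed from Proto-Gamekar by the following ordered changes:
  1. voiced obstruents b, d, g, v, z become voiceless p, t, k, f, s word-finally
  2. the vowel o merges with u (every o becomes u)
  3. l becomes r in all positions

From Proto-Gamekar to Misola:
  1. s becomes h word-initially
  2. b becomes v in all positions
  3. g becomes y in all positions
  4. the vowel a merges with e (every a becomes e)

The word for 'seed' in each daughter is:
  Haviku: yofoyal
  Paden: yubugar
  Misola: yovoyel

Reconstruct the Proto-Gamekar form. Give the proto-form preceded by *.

Position 7: Haviku has l, Paden has r, Misola has l. Haviku preserves l here (none of its changes turn any other segment into l), so the proto-segment is *l.
Position 4: Haviku has o, Paden has u, Misola has o. Haviku preserves o here (none of its changes turn any other segment into o), so the proto-segment is *o.
Position 5: Haviku has y, Paden has g, Misola has y. Paden preserves g here (none of its changes turn any other segment into g), so the proto-segment is *g.
Continuing position by position gives *yobogal; check it forward:
Haviku: *yobogal > yoboyal > yopoyal > yofoyal  (by unconditioned shift, unconditioned shift, intervocalic lenition)
Paden: *yobogal > yubugal > yubugar  (by vowel merger, unconditioned shift)
Misola: *yobogal
  yobogal (rule 1 does not apply)
  yobogal → yovogal   [unconditioned shift]
  yovogal → yovoyal   [unconditioned shift]
  yovoyal → yovoyel   [vowel merger]
  giving Misola yovoyel.
Only *yobogal yields all of Haviku yofoyal, Paden yubugar, Misola yovoyel.

*yobogal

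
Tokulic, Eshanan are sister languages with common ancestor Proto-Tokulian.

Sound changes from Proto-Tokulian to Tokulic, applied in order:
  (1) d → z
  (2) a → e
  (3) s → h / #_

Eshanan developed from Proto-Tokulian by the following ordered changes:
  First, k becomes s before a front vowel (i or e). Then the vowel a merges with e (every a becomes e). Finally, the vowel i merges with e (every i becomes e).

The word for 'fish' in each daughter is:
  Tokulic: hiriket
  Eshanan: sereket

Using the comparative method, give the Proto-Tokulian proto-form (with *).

Position 2: Tokulic has i, Eshanan has e. Tokulic preserves i here (none of its changes turn any other segment into i), so the proto-segment is *i.
Position 4: Tokulic has i, Eshanan has e. Tokulic preserves i here (none of its changes turn any other segment into i), so the proto-segment is *i.
Position 1: Tokulic has h, Eshanan has s. Taking the neighbouring segments as reconstructed: Tokulic h could go back to *s or *h; Eshanan s could go back to *k or *s — the one source consistent with every daughter is *s.
This points to *sirikat. Verify forward in each daughter:
Tokulic: start from *sirikat.
  rule 1: no change — sirikat
  rule 2 (vowel merger): sirikat → siriket
  rule 3 (debuccalisation): siriket → hiriket
  ⇒ Tokulic hiriket
Eshanan: start from *sirikat.
  rule 1: no change — sirikat
  rule 2 (vowel merger): sirikat → siriket
  rule 3 (vowel merger): siriket → sereket
  ⇒ Eshanan sereket
*sirikat is the unique common source.

*sirikat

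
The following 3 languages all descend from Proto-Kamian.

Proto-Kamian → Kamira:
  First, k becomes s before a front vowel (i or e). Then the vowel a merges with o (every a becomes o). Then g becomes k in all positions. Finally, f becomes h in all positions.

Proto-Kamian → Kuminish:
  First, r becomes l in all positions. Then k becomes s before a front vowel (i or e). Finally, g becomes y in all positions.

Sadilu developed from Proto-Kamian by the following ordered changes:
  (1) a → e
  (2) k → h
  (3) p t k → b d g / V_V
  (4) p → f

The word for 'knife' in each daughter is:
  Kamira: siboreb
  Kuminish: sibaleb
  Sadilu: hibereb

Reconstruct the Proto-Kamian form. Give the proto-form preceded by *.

Position 4: Kamira has o, Kuminish has a, Sadilu has e. Kuminish preserves a here (none of its changes turn any other segment into a), so the proto-segment is *a.
Position 5: Kamira has r, Kuminish has l, Sadilu has r. Kamira preserves r here (none of its changes turn any other segment into r), so the proto-segment is *r.
This points to *kibareb. Verify forward in each daughter:
Kamira: *kibareb > sibareb > siboreb  (by palatalisation, vowel merger)
Kuminish: *kibareb > kibaleb > sibaleb  (by unconditioned shift, palatalisation)
Sadilu: *kibareb
  kibareb → kibereb   [vowel merger]
  kibereb → hibereb   [unconditioned shift]
  hibereb (rule 3 does not apply)
  hibereb (rule 4 does not apply)
  giving Sadilu hibereb.
Only *kibareb yields all of Kamira siboreb, Kuminish sibaleb, Sadilu hibereb.

*kibareb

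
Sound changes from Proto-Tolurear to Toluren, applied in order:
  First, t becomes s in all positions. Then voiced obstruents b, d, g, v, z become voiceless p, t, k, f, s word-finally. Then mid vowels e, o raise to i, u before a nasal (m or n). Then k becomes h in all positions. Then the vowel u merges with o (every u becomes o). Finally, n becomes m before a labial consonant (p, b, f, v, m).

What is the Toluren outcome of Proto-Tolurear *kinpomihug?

himpomihoh

Toluren: *kinpomihug
  kinpomihug (rule 1 does not apply)
  kinpomihug → kinpomihuk   [final devoicing]
  kinpomihuk → kinpumihuk   [pre-nasal raising]
  kinpumihuk → hinpumihuh   [unconditioned shift]
  hinpumihuh → hinpomihoh   [vowel merger]
  hinpomihoh → himpomihoh   [nasal place assimilation]
  giving Toluren himpomihoh.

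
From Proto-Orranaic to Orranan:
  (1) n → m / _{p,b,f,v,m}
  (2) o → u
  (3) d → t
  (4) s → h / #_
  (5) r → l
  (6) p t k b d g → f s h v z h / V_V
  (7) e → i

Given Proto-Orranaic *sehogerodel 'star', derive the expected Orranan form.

Orranan: *sehogerodel > sehugerudel > sehugerutel > hehugerutel > hehugelutel > hehuhelusel > hihuhilusil  (by vowel merger, unconditioned shift, debuccalisation, unconditioned shift, intervocalic lenition, vowel merger)

hihuhilusil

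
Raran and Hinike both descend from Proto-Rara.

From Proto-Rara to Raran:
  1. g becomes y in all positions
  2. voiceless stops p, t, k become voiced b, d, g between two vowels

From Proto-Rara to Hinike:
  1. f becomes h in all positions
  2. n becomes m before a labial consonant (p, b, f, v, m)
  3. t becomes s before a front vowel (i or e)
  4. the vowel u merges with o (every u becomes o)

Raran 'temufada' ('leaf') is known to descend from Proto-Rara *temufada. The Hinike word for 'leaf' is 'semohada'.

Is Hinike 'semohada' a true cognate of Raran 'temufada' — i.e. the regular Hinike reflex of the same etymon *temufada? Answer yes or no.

yes

Derive the expected Hinike reflex of *temufada:
Hinike: *temufada
  temufada → temuhada   [unconditioned shift]
  temuhada (rule 2 does not apply)
  temuhada → semuhada   [palatalisation]
  semuhada → semohada   [vowel merger]
  giving Hinike semohada.
Hinike 'semohada' matches the regular reflex exactly, so the pair is cognate.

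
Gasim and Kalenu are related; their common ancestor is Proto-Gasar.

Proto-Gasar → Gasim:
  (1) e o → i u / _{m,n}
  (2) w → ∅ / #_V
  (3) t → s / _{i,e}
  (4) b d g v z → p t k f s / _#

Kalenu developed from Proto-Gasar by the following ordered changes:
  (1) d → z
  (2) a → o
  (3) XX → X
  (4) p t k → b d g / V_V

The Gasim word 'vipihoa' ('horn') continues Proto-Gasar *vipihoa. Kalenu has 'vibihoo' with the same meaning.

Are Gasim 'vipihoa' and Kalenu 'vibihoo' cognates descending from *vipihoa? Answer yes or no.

no

Derive the expected Kalenu reflex of *vipihoa:
Kalenu: start from *vipihoa.
  rule 1: no change — vipihoa
  rule 2 (vowel merger): vipihoa → vipihoo
  rule 3 (degemination): vipihoo → vipiho
  rule 4 (intervocalic voicing): vipiho → vibiho
  ⇒ Kalenu vibiho
The regular Kalenu reflex would be 'vibiho', but the attested form is 'vibihoo'. The correspondence is irregular, so they are not cognates (the Kalenu form has a different source).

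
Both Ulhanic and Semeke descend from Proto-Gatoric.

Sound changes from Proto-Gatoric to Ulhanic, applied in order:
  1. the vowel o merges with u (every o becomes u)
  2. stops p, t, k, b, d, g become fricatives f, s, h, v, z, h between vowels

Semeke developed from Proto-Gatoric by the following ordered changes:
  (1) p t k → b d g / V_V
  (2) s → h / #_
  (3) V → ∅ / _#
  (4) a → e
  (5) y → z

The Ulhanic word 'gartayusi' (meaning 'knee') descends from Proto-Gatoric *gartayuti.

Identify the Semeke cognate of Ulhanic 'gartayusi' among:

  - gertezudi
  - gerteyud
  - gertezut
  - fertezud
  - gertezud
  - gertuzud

Semeke: *gartayuti > gartayudi > gartayud > gerteyud > gertezud  (by intervocalic voicing, apocope, vowel merger, unconditioned shift)
The other candidates each miss or misapply at least one Semeke change.

gertezud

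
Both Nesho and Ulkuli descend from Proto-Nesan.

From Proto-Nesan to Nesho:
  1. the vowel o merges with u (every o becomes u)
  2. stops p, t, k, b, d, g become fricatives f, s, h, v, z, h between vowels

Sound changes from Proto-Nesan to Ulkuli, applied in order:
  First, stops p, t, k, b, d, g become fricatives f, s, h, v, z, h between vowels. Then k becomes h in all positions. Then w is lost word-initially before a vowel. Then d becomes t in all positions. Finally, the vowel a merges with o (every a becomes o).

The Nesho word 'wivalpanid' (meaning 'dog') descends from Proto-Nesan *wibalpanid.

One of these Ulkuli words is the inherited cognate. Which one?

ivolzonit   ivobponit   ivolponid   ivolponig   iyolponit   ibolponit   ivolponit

ivolponit

Ulkuli: start from *wibalpanid.
  rule 1 (intervocalic lenition): wibalpanid → wivalpanid
  rule 2: no change — wivalpanid
  rule 3 (glide loss): wivalpanid → ivalpanid
  rule 4 (unconditioned shift): ivalpanid → ivalpanit
  rule 5 (vowel merger): ivalpanit → ivolponit
  ⇒ Ulkuli ivolponit
Only 'ivolponit' matches the regular Ulkuli development of *wibalpanid.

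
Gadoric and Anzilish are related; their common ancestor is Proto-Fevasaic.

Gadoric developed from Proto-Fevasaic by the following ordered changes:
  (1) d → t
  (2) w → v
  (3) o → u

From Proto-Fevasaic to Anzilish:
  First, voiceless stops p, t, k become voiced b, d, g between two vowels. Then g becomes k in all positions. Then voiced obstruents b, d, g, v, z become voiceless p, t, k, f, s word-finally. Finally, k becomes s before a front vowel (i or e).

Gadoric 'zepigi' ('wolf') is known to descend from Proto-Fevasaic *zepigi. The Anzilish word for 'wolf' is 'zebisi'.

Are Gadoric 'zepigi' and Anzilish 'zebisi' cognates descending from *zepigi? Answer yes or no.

Derive the expected Anzilish reflex of *zepigi:
Anzilish: start from *zepigi.
  rule 1 (intervocalic voicing): zepigi → zebigi
  rule 2 (unconditioned shift): zebigi → zebiki
  rule 3: no change — zebiki
  rule 4 (palatalisation): zebiki → zebisi
  ⇒ Anzilish zebisi
Anzilish 'zebisi' matches the regular reflex exactly, so the pair is cognate.

yes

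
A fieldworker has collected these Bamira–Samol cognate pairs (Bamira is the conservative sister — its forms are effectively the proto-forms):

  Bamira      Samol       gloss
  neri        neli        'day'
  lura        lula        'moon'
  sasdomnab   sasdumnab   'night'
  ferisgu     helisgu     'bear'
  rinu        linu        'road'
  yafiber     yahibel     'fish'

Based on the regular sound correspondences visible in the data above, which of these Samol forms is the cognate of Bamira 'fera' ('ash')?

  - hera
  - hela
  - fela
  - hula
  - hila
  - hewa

ferisgu ~ helisgu — Bamira f corresponds to Samol h word-initially before a front vowel.
lura ~ lula — Bamira r corresponds to Samol l between vowels (before a back vowel).
Applying these to Bamira 'fera':
  fera → hera   (f→h word-initially before a front vowel)
  hera → hela   (r→l between vowels (before a back vowel))
So the Samol cognate is 'hela'.

hela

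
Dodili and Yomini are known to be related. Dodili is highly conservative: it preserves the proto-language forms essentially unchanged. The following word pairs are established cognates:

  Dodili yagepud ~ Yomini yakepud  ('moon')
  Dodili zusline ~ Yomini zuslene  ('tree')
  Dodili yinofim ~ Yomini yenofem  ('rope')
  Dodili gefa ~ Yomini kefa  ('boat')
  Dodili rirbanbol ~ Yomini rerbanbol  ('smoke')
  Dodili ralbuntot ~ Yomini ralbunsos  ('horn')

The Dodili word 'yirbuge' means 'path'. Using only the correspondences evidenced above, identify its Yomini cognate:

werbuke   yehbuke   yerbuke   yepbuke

rirbanbol ~ rerbanbol — Dodili i corresponds to Yomini e after a consonant, before r.
yagepud ~ yakepud — Dodili g corresponds to Yomini k between vowels (before a front vowel).
Applying these to Dodili 'yirbuge':
  yirbuge → yerbuge   (i→e after a consonant, before r)
  yerbuge → yerbuke   (g→k between vowels (before a front vowel))
So the Yomini cognate is 'yerbuke'.

yerbuke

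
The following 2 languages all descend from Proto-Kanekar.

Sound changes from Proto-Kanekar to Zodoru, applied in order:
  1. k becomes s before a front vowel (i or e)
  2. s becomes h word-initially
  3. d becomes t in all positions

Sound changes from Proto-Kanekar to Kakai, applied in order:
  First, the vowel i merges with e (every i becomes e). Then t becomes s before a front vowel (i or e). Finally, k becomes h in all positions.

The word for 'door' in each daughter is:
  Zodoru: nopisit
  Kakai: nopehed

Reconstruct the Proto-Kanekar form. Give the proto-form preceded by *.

Position 4: Zodoru has i, Kakai has e. Zodoru preserves i here (none of its changes turn any other segment into i), so the proto-segment is *i.
Position 6: Zodoru has i, Kakai has e. Zodoru preserves i here (none of its changes turn any other segment into i), so the proto-segment is *i.
This points to *nopikid. Verify forward in each daughter:
Zodoru: *nopikid
  nopikid → nopisid   [palatalisation]
  nopisid (rule 2 does not apply)
  nopisid → nopisit   [unconditioned shift]
  giving Zodoru nopisit.
Kakai: *nopikid > nopeked > nopehed  (by vowel merger, unconditioned shift)
No other proto-form is consistent with every reflex, so the reconstruction is *nopikid.

*nopikid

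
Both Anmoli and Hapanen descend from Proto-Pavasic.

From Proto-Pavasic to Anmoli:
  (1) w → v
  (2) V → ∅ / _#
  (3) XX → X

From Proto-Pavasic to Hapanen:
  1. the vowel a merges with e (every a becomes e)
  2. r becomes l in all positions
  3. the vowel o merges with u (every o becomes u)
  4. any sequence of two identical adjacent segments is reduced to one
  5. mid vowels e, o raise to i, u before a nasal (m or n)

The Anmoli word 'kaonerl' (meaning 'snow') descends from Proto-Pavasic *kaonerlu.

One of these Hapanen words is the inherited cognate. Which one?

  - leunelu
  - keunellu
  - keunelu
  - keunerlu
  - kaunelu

Hapanen: *kaonerlu > keonerlu > keonellu > keunellu > keunelu  (by vowel merger, unconditioned shift, vowel merger, degemination)
The other candidates each miss or misapply at least one Hapanen change.

keunelu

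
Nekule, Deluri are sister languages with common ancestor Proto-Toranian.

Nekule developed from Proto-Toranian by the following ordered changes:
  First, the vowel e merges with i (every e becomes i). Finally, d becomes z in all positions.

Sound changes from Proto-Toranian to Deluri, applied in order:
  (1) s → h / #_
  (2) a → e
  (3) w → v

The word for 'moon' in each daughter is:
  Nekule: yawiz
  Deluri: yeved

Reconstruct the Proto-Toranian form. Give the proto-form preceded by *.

*yawed

Position 2: Nekule has a, Deluri has e. Nekule preserves a here (none of its changes turn any other segment into a), so the proto-segment is *a.
Position 5: Nekule has z, Deluri has d. Deluri preserves d here (none of its changes turn any other segment into d), so the proto-segment is *d.
Verify the candidate proto-form against each daughter:
Nekule: *yawed > yawid > yawiz  (by vowel merger, unconditioned shift)
Deluri: *yawed > yewed > yeved  (by vowel merger, unconditioned shift)
Only *yawed yields all of Nekule yawiz, Deluri yeved.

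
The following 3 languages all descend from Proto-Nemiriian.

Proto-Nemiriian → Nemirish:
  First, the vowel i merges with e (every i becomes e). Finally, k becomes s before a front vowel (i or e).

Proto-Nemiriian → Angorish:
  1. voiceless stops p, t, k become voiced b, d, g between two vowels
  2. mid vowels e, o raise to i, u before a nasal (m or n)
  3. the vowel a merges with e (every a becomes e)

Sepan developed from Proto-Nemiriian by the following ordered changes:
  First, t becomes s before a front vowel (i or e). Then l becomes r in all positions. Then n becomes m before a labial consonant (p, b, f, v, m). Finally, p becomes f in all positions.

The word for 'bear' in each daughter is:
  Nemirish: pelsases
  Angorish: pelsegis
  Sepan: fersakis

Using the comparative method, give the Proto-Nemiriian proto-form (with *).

*pelsakis

Position 5: Nemirish has a, Angorish has e, Sepan has a. Nemirish preserves a here (none of its changes turn any other segment into a), so the proto-segment is *a.
Position 7: Nemirish has e, Angorish has i, Sepan has i. Sepan preserves i here (none of its changes turn any other segment into i), so the proto-segment is *i.
Position 1: Nemirish has p, Angorish has p, Sepan has f. Nemirish preserves p here (none of its changes turn any other segment into p), so the proto-segment is *p.
Continuing position by position gives *pelsakis; check it forward:
Nemirish: *pelsakis > pelsakes > pelsases  (by vowel merger, palatalisation)
Angorish: start from *pelsakis.
  rule 1 (intervocalic voicing): pelsakis → pelsagis
  rule 2: no change — pelsagis
  rule 3 (vowel merger): pelsagis → pelsegis
  ⇒ Angorish pelsegis
Sepan: *pelsakis > persakis > fersakis  (by unconditioned shift, unconditioned shift)
*pelsakis is the unique common source.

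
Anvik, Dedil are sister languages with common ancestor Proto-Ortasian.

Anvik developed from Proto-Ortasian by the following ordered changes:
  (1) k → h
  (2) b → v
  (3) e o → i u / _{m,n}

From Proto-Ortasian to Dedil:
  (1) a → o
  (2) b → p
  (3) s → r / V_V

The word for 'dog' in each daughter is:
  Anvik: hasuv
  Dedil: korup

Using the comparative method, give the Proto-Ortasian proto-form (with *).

*kasub

Position 1: Anvik has h, Dedil has k. Dedil preserves k here (none of its changes turn any other segment into k), so the proto-segment is *k.
Position 2: Anvik has a, Dedil has o. Anvik preserves a here (none of its changes turn any other segment into a), so the proto-segment is *a.
Position 5: Anvik has v, Dedil has p. Taking the neighbouring segments as reconstructed: Anvik v could go back to *b or *v; Dedil p could go back to *p or *b — the one source consistent with every daughter is *b.
Continuing position by position gives *kasub; check it forward:
Anvik: start from *kasub.
  rule 1 (unconditioned shift): kasub → hasub
  rule 2 (unconditioned shift): hasub → hasuv
  rule 3: no change — hasuv
  ⇒ Anvik hasuv
Dedil: *kasub > kosub > kosup > korup  (by vowel merger, unconditioned shift, rhotacism)
No other proto-form is consistent with every reflex, so the reconstruction is *kasub.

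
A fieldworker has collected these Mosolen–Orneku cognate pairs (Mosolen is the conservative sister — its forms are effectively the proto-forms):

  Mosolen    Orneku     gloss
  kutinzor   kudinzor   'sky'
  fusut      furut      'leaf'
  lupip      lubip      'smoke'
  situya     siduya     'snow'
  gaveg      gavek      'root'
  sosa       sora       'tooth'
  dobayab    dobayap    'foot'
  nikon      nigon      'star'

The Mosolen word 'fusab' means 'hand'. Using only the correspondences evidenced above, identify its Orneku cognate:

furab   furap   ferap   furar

furap

sosa ~ sora — Mosolen s corresponds to Orneku r between vowels (before a back vowel).
dobayab ~ dobayap — Mosolen b corresponds to Orneku p word-finally.
Applying these to Mosolen 'fusab':
  fusab → furab   (s→r between vowels (before a back vowel))
  furab → furap   (b→p word-finally)
So the Orneku cognate is 'furap'.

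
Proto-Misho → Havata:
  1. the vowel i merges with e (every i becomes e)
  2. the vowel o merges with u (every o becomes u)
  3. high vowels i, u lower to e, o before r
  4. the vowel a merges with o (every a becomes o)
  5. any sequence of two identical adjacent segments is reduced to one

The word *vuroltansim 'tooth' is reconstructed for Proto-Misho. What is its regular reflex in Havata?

vorultonsem

Havata: start from *vuroltansim.
  rule 1 (vowel merger): vuroltansim → vuroltansem
  rule 2 (vowel merger): vuroltansem → vurultansem
  rule 3 (pre-rhotic lowering): vurultansem → vorultansem
  rule 4 (vowel merger): vorultansem → vorultonsem
  rule 5: no change — vorultonsem
  ⇒ Havata vorultonsem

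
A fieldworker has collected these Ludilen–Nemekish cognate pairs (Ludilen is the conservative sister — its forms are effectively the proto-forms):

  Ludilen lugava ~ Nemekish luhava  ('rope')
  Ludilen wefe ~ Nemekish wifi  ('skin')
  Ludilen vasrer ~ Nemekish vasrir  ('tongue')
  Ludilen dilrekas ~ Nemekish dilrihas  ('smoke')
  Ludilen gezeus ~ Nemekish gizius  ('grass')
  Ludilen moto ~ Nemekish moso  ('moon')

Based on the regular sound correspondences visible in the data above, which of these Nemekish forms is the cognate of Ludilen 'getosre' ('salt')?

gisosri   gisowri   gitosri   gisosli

gisosri

dilrekas ~ dilrihas, gezeus ~ gizius — Ludilen e corresponds to Nemekish i after a consonant, before a consonant other than r, m, n, p, b, f, v.
moto ~ moso — Ludilen t corresponds to Nemekish s between vowels (before a back vowel).
wefe ~ wifi — Ludilen e corresponds to Nemekish i word-finally.
Applying these to Ludilen 'getosre':
  getosre → gitosre   (e→i after a consonant, before a consonant other than r, m, n, p, b, f, v)
  gitosre → gisosre   (t→s between vowels (before a back vowel))
  gisosre → gisosri   (e→i word-finally)
So the Nemekish cognate is 'gisosri'.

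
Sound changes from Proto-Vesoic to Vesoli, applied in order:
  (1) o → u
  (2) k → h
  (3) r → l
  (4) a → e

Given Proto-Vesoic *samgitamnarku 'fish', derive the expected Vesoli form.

Vesoli: start from *samgitamnarku.
  rule 1: no change — samgitamnarku
  rule 2 (unconditioned shift): samgitamnarku → samgitamnarhu
  rule 3 (unconditioned shift): samgitamnarhu → samgitamnalhu
  rule 4 (vowel merger): samgitamnalhu → semgitemnelhu
  ⇒ Vesoli semgitemnelhu

semgitemnelhu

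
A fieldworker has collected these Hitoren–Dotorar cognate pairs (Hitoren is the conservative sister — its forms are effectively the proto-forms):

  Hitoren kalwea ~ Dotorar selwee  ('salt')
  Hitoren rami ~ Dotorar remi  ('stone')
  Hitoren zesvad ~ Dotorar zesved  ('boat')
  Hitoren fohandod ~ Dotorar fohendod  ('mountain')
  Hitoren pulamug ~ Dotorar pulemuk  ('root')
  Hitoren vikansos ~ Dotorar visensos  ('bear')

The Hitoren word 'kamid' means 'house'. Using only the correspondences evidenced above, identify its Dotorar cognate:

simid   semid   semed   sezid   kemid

kalwea ~ selwee — Hitoren k corresponds to Dotorar s word-initially before a back vowel.
rami ~ remi, pulamug ~ pulemuk — Hitoren a corresponds to Dotorar e after a consonant, before a nasal.
Applying these to Hitoren 'kamid':
  kamid → samid   (k→s word-initially before a back vowel)
  samid → semid   (a→e after a consonant, before a nasal)
So the Dotorar cognate is 'semid'.

semid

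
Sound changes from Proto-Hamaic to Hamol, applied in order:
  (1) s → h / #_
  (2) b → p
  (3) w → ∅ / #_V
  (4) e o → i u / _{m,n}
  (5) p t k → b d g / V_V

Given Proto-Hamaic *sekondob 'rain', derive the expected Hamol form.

hegundop

Hamol: *sekondob
  sekondob → hekondob   [debuccalisation]
  hekondob → hekondop   [unconditioned shift]
  hekondop (rule 3 does not apply)
  hekondop → hekundop   [pre-nasal raising]
  hekundop → hegundop   [intervocalic voicing]
  giving Hamol hegundop.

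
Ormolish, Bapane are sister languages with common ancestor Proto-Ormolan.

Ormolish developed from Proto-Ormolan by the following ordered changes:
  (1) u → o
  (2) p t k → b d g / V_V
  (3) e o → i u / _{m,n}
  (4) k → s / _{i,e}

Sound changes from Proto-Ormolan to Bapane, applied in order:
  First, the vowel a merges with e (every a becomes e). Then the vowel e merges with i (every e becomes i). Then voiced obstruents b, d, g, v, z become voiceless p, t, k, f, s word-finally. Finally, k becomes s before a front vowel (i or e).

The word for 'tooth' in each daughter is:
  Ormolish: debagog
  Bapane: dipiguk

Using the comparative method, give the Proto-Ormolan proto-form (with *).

Position 3: Ormolish has b, Bapane has p. Taking the neighbouring segments as reconstructed: Ormolish b could go back to *p or *b; Bapane p can only go back to *p — the one source consistent with every daughter is *p.
Position 2: Ormolish has e, Bapane has i. Ormolish preserves e here (none of its changes turn any other segment into e), so the proto-segment is *e.
Position 6: Ormolish has o, Bapane has u. Bapane preserves u here (none of its changes turn any other segment into u), so the proto-segment is *u.
This points to *depagug. Verify forward in each daughter:
Ormolish: *depagug
  depagug → depagog   [vowel merger]
  depagog → debagog   [intervocalic voicing]
  debagog (rule 3 does not apply)
  debagog (rule 4 does not apply)
  giving Ormolish debagog.
Bapane: *depagug
  depagug → depegug   [vowel merger]
  depegug → dipigug   [vowel merger]
  dipigug → dipiguk   [final devoicing]
  dipiguk (rule 4 does not apply)
  giving Bapane dipiguk.
*depagug is the unique common source.

*depagug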